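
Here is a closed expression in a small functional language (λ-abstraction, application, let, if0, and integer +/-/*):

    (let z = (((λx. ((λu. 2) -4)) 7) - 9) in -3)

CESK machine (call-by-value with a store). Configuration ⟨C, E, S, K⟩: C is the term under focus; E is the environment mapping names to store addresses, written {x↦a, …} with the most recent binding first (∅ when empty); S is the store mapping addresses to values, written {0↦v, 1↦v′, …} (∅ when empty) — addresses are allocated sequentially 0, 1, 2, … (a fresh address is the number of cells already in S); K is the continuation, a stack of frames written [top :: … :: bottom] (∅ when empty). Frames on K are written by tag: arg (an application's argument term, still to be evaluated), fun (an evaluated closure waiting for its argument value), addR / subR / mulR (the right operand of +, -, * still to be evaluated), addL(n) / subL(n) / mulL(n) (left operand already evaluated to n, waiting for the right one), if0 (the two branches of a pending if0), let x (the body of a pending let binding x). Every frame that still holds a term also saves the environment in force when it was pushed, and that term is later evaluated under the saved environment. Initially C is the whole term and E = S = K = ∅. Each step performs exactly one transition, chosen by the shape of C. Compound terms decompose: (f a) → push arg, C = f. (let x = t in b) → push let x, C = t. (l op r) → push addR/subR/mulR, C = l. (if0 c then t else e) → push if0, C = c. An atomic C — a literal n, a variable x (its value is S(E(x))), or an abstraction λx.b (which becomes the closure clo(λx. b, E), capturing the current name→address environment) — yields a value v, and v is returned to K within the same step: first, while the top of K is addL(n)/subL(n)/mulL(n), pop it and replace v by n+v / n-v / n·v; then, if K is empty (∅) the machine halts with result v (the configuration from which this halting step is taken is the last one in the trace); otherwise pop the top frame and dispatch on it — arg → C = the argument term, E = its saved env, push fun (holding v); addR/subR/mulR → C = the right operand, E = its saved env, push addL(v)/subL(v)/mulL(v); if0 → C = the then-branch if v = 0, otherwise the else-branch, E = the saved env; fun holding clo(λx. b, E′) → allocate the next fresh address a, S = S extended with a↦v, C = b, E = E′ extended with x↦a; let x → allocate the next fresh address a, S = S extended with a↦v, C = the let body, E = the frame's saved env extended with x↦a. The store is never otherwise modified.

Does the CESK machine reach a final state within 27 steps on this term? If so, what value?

t=0: [C=(let z = (((λx. ((λu. 2) -4)) 7) - 9) in -3) | E=∅ | S=∅ | K=∅]
t=1: [C=(((λx. ((λu. 2) -4)) 7) - 9) | E=∅ | S=∅ | K=[let z]]
t=2: [C=((λx. ((λu. 2) -4)) 7) | E=∅ | S=∅ | K=[subR :: let z]]
t=3: [C=(λx. ((λu. 2) -4)) | E=∅ | S=∅ | K=[arg :: subR :: let z]]
t=4: [C=7 | E=∅ | S=∅ | K=[fun :: subR :: let z]]
t=5: [C=((λu. 2) -4) | E={x↦0} | S={0↦7} | K=[subR :: let z]]
t=6: [C=(λu. 2) | E={x↦0} | S={0↦7} | K=[arg :: subR :: let z]]
t=7: [C=-4 | E={x↦0} | S={0↦7} | K=[fun :: subR :: let z]]
t=8: [C=2 | E={u↦1, x↦0} | S={0↦7, 1↦-4} | K=[subR :: let z]]
t=9: [C=9 | E=∅ | S={0↦7, 1↦-4} | K=[subL(2) :: let z]]
t=10: [C=-3 | E={z↦2} | S={0↦7, 1↦-4, 2↦-7} | K=∅]
→ final value -3

Answer: -3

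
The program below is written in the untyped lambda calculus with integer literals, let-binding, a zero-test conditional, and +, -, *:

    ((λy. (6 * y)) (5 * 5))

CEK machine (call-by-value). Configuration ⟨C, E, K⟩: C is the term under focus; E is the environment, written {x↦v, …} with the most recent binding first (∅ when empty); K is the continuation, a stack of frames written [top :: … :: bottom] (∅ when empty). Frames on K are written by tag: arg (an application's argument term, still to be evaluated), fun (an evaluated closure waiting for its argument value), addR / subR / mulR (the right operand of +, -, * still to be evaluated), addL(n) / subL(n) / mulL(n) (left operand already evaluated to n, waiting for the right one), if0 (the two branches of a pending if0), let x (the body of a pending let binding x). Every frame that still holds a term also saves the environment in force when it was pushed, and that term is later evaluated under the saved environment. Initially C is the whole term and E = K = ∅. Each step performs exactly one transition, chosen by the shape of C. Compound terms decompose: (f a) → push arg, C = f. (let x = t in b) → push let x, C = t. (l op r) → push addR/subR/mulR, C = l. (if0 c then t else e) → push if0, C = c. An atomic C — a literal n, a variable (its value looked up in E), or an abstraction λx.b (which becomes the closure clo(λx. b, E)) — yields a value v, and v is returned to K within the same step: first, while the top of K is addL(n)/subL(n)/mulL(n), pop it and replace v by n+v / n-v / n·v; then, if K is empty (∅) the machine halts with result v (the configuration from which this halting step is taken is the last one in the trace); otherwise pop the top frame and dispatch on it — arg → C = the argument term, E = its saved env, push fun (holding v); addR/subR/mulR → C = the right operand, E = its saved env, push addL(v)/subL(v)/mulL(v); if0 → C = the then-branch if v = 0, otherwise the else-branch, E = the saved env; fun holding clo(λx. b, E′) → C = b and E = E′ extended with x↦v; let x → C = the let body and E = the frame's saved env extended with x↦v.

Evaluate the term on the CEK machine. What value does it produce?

Answer: 150

Machine steps:
t=0: <C=((λy. (6 * y)) (5 * 5)), E=∅, K=∅>
t=1: <C=(λy. (6 * y)), E=∅, K=[arg]>
t=2: <C=(5 * 5), E=∅, K=[fun]>
t=3: <C=5, E=∅, K=[mulR :: fun]>
t=4: <C=5, E=∅, K=[mulL(5) :: fun]>
t=5: <C=(6 * y), E={y↦25}, K=∅>
t=6: <C=6, E={y↦25}, K=[mulR]>
t=7: <C=y, E={y↦25}, K=[mulL(6)]>
→ final value 150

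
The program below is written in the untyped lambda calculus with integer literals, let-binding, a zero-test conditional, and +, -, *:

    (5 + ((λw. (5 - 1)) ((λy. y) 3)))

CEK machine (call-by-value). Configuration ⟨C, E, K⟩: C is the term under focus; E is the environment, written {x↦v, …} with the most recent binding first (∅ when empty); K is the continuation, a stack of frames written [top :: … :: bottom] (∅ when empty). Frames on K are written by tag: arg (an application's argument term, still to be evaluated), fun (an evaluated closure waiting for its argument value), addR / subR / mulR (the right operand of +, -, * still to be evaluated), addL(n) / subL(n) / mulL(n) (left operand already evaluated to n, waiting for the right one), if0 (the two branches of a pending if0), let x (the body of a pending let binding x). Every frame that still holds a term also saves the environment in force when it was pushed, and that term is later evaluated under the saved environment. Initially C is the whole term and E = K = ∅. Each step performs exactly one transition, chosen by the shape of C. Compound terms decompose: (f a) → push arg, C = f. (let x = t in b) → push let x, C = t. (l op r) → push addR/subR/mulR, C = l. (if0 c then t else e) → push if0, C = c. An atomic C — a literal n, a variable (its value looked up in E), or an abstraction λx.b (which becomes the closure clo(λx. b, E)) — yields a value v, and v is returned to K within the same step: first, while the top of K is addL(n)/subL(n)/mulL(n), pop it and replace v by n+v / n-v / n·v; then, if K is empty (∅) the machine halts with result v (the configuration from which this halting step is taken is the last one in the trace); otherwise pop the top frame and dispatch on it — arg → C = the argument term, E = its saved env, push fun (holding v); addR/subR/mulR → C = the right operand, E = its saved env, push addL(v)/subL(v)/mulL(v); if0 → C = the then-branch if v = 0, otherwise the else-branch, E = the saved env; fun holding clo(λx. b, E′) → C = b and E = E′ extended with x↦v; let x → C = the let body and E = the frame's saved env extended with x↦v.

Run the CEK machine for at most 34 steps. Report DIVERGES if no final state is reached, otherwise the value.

Answer: 9

Execution trace:
t=0: [C=(5 + ((λw. (5 - 1)) ((λy. y) 3))) | E=∅ | K=∅]
t=1: [C=5 | E=∅ | K=[addR]]
t=2: [C=((λw. (5 - 1)) ((λy. y) 3)) | E=∅ | K=[addL(5)]]
t=3: [C=(λw. (5 - 1)) | E=∅ | K=[arg :: addL(5)]]
t=4: [C=((λy. y) 3) | E=∅ | K=[fun :: addL(5)]]
t=5: [C=(λy. y) | E=∅ | K=[arg :: fun :: addL(5)]]
t=6: [C=3 | E=∅ | K=[fun :: fun :: addL(5)]]
t=7: [C=y | E={y↦3} | K=[fun :: addL(5)]]
t=8: [C=(5 - 1) | E={w↦3} | K=[addL(5)]]
t=9: [C=5 | E={w↦3} | K=[subR :: addL(5)]]
t=10: [C=1 | E={w↦3} | K=[subL(5) :: addL(5)]]
→ final value 9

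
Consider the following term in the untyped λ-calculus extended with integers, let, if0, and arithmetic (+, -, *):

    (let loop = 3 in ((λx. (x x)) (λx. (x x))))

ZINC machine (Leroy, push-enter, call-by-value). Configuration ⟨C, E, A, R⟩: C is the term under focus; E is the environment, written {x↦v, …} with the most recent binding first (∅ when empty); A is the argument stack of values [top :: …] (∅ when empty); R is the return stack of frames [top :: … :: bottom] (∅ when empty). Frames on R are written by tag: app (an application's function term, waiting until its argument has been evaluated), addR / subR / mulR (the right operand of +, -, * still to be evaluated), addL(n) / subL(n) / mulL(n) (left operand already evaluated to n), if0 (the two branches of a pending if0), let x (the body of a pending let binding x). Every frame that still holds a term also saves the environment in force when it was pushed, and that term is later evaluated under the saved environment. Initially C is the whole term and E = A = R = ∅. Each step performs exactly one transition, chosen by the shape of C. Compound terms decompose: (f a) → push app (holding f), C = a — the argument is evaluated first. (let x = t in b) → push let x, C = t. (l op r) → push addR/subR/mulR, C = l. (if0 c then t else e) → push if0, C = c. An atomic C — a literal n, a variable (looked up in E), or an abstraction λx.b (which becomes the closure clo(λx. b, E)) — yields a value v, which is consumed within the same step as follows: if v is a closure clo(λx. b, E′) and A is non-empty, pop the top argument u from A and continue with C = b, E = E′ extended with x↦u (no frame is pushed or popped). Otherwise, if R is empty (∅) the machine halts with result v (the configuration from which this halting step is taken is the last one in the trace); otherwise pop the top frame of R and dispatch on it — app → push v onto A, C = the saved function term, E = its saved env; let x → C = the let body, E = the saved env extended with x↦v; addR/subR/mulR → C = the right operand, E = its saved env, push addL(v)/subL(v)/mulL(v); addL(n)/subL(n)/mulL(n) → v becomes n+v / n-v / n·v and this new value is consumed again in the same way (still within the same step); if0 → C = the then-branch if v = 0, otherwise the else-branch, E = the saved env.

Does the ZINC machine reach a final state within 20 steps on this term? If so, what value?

t=0: [C=(let loop = 3 in ((λx. (x x)) (λx. (x x)))) | E=∅ | A=∅ | R=∅]
t=1: [C=3 | E=∅ | A=∅ | R=[let loop]]
t=2: [C=((λx. (x x)) (λx. (x x))) | E={loop↦3} | A=∅ | R=∅]
t=3: [C=(λx. (x x)) | E={loop↦3} | A=∅ | R=[app]]
t=4: [C=(λx. (x x)) | E={loop↦3} | A=[clo(λx. (x x), {loop↦3})] | R=∅]
t=5: [C=(x x) | E={x↦clo(λx. (x x), {loop↦3}), loop↦3} | A=∅ | R=∅]
t=6: [C=x | E={x↦clo(λx. (x x), {loop↦3}), loop↦3} | A=∅ | R=[app]]
t=7: [C=x | E={x↦clo(λx. (x x), {loop↦3}), loop↦3} | A=[clo(λx. (x x), {loop↦3})] | R=∅]
… configuration repeats with period 3 (steps 5–7 recur indefinitely) …

Answer: DIVERGES (no final state within 20 steps)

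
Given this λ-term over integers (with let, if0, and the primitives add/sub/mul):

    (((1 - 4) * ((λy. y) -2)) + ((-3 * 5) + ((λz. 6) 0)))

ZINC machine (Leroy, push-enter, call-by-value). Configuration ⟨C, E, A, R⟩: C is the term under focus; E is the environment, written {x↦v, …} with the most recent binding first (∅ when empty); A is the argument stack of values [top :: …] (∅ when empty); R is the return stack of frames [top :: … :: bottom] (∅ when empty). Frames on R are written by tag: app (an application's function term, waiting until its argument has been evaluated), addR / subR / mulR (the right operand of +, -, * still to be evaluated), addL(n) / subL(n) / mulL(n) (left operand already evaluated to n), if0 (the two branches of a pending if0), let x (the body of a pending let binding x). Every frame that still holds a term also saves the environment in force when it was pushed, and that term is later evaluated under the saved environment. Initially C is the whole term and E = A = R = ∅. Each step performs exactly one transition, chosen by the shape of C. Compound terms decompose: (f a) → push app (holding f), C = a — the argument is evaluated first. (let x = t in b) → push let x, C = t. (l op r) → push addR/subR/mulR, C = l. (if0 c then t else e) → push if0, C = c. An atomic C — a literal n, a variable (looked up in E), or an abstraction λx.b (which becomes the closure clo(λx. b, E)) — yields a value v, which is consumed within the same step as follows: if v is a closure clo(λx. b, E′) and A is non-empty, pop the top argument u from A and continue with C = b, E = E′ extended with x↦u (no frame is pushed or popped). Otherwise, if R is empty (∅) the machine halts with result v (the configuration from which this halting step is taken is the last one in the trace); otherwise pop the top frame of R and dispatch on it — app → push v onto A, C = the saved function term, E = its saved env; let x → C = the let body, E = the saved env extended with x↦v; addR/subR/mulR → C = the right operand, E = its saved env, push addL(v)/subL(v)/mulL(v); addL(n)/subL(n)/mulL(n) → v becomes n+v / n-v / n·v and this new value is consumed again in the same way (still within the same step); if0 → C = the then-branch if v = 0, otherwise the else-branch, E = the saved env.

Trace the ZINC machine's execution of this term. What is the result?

Answer: -3

Derivation:
t=0: <C=(((1 - 4) * ((λy. y) -2)) + ((-3 * 5) + ((λz. 6) 0))), E=∅, A=∅, R=∅>
t=1: <C=((1 - 4) * ((λy. y) -2)), E=∅, A=∅, R=[addR]>
t=2: <C=(1 - 4), E=∅, A=∅, R=[mulR :: addR]>
t=3: <C=1, E=∅, A=∅, R=[subR :: mulR :: addR]>
t=4: <C=4, E=∅, A=∅, R=[subL(1) :: mulR :: addR]>
t=5: <C=((λy. y) -2), E=∅, A=∅, R=[mulL(-3) :: addR]>
t=6: <C=-2, E=∅, A=∅, R=[app :: mulL(-3) :: addR]>
t=7: <C=(λy. y), E=∅, A=[-2], R=[mulL(-3) :: addR]>
t=8: <C=y, E={y↦-2}, A=∅, R=[mulL(-3) :: addR]>
t=9: <C=((-3 * 5) + ((λz. 6) 0)), E=∅, A=∅, R=[addL(6)]>
t=10: <C=(-3 * 5), E=∅, A=∅, R=[addR :: addL(6)]>
t=11: <C=-3, E=∅, A=∅, R=[mulR :: addR :: addL(6)]>
t=12: <C=5, E=∅, A=∅, R=[mulL(-3) :: addR :: addL(6)]>
t=13: <C=((λz. 6) 0), E=∅, A=∅, R=[addL(-15) :: addL(6)]>
t=14: <C=0, E=∅, A=∅, R=[app :: addL(-15) :: addL(6)]>
t=15: <C=(λz. 6), E=∅, A=[0], R=[addL(-15) :: addL(6)]>
t=16: <C=6, E={z↦0}, A=∅, R=[addL(-15) :: addL(6)]>
→ final value -3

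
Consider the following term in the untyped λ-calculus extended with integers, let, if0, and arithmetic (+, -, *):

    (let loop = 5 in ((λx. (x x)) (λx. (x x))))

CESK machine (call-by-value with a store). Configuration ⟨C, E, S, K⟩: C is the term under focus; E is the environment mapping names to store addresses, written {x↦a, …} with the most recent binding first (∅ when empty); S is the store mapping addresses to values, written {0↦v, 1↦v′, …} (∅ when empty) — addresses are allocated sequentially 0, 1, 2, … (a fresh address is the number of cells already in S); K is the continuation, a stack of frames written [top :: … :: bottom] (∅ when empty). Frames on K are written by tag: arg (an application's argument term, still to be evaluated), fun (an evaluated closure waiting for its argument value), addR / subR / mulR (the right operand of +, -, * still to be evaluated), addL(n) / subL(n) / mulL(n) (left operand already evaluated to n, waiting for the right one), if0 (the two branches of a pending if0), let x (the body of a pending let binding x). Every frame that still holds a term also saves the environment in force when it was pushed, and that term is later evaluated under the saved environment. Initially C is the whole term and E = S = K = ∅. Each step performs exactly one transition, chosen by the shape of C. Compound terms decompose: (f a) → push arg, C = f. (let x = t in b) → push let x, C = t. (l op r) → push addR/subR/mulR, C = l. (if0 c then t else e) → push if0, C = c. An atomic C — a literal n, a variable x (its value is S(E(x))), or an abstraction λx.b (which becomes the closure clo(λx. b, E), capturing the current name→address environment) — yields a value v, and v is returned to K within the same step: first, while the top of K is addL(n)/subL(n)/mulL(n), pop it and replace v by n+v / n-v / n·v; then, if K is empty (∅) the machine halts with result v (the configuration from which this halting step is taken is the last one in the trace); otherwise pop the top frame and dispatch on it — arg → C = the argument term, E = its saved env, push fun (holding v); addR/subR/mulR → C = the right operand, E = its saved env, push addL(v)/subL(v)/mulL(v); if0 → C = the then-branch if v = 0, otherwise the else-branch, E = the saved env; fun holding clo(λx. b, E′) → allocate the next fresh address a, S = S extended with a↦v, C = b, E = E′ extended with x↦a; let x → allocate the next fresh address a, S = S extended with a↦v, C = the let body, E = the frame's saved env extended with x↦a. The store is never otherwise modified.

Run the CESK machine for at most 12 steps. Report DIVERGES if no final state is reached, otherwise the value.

Answer: DIVERGES (no final state within 12 steps)

Machine steps:
t=0: [C=(let loop = 5 in ((λx. (x x)) (λx. (x x)))) | E=∅ | S=∅ | K=∅]
t=1: [C=5 | E=∅ | S=∅ | K=[let loop]]
t=2: [C=((λx. (x x)) (λx. (x x))) | E={loop↦0} | S={0↦5} | K=∅]
t=3: [C=(λx. (x x)) | E={loop↦0} | S={0↦5} | K=[arg]]
t=4: [C=(λx. (x x)) | E={loop↦0} | S={0↦5} | K=[fun]]
t=5: [C=(x x) | E={x↦1, loop↦0} | S={0↦5, 1↦clo(λx. (x x), {loop↦0})} | K=∅]
t=6: [C=x | E={x↦1, loop↦0} | S={0↦5, 1↦clo(λx. (x x), {loop↦0})} | K=[arg]]
t=7: [C=x | E={x↦1, loop↦0} | S={0↦5, 1↦clo(λx. (x x), {loop↦0})} | K=[fun]]
t=8: [C=(x x) | E={x↦2, loop↦0} | S={0↦5, 1↦clo(λx. (x x), {loop↦0}), 2↦clo(λx. (x x), {loop↦0})} | K=∅]
t=9: [C=x | E={x↦2, loop↦0} | S={0↦5, 1↦clo(λx. (x x), {loop↦0}), 2↦clo(λx. (x x), {loop↦0})} | K=[arg]]
t=10: [C=x | E={x↦2, loop↦0} | S={0↦5, 1↦clo(λx. (x x), {loop↦0}), 2↦clo(λx. (x x), {loop↦0})} | K=[fun]]
t=11: [C=(x x) | E={x↦3, loop↦0} | S={0↦5, 1↦clo(λx. (x x), {loop↦0}), 2↦clo(λx. (x x), {loop↦0}), 3↦clo(λx. (x x), {loop↦0})} | K=∅]
t=12: [C=x | E={x↦3, loop↦0} | S={0↦5, 1↦clo(λx. (x x), {loop↦0}), 2↦clo(λx. (x x), {loop↦0}), 3↦clo(λx. (x x), {loop↦0})} | K=[arg]]
→ 12 transitions taken and the configuration is still not final: no result within 12 steps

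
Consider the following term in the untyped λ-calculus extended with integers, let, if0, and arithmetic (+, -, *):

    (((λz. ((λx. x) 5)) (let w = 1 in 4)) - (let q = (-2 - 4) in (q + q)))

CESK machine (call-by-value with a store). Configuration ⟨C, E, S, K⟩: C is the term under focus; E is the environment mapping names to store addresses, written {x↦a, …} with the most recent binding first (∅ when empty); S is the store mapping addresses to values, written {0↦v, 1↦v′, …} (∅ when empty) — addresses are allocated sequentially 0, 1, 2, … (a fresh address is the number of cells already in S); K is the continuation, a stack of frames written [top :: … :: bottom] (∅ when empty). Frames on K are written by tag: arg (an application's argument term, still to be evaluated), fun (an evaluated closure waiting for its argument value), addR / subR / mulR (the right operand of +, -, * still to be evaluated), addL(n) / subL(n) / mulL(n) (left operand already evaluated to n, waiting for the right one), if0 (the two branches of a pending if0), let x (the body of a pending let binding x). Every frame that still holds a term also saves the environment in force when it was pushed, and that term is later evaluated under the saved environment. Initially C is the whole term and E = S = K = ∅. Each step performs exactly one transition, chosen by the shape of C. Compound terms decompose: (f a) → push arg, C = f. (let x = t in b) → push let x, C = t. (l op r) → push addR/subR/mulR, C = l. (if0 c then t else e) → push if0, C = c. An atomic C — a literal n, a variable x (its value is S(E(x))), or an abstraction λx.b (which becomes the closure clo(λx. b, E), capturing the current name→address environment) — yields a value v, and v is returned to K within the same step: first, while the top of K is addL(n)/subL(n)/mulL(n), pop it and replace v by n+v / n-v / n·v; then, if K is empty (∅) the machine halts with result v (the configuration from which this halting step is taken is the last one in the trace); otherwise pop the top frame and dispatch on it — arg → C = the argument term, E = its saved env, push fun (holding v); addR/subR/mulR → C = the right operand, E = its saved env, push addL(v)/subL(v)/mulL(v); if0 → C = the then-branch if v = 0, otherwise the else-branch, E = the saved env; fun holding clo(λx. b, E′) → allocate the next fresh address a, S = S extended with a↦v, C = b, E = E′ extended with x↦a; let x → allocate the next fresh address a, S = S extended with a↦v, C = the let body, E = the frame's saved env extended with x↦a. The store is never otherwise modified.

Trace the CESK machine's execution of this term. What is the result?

step 0: ⟨C=(((λz. ((λx. x) 5)) (let w = 1 in 4)) - (let q = (-2 - 4) in (q + q))); E=∅; S=∅; K=∅⟩
step 1: ⟨C=((λz. ((λx. x) 5)) (let w = 1 in 4)); E=∅; S=∅; K=[subR]⟩
step 2: ⟨C=(λz. ((λx. x) 5)); E=∅; S=∅; K=[arg :: subR]⟩
step 3: ⟨C=(let w = 1 in 4); E=∅; S=∅; K=[fun :: subR]⟩
step 4: ⟨C=1; E=∅; S=∅; K=[let w :: fun :: subR]⟩
step 5: ⟨C=4; E={w↦0}; S={0↦1}; K=[fun :: subR]⟩
step 6: ⟨C=((λx. x) 5); E={z↦1}; S={0↦1, 1↦4}; K=[subR]⟩
step 7: ⟨C=(λx. x); E={z↦1}; S={0↦1, 1↦4}; K=[arg :: subR]⟩
step 8: ⟨C=5; E={z↦1}; S={0↦1, 1↦4}; K=[fun :: subR]⟩
step 9: ⟨C=x; E={x↦2, z↦1}; S={0↦1, 1↦4, 2↦5}; K=[subR]⟩
step 10: ⟨C=(let q = (-2 - 4) in (q + q)); E=∅; S={0↦1, 1↦4, 2↦5}; K=[subL(5)]⟩
step 11: ⟨C=(-2 - 4); E=∅; S={0↦1, 1↦4, 2↦5}; K=[let q :: subL(5)]⟩
step 12: ⟨C=-2; E=∅; S={0↦1, 1↦4, 2↦5}; K=[subR :: let q :: subL(5)]⟩
step 13: ⟨C=4; E=∅; S={0↦1, 1↦4, 2↦5}; K=[subL(-2) :: let q :: subL(5)]⟩
step 14: ⟨C=(q + q); E={q↦3}; S={0↦1, 1↦4, 2↦5, 3↦-6}; K=[subL(5)]⟩
step 15: ⟨C=q; E={q↦3}; S={0↦1, 1↦4, 2↦5, 3↦-6}; K=[addR :: subL(5)]⟩
step 16: ⟨C=q; E={q↦3}; S={0↦1, 1↦4, 2↦5, 3↦-6}; K=[addL(-6) :: subL(5)]⟩
→ final value 17

Answer: 17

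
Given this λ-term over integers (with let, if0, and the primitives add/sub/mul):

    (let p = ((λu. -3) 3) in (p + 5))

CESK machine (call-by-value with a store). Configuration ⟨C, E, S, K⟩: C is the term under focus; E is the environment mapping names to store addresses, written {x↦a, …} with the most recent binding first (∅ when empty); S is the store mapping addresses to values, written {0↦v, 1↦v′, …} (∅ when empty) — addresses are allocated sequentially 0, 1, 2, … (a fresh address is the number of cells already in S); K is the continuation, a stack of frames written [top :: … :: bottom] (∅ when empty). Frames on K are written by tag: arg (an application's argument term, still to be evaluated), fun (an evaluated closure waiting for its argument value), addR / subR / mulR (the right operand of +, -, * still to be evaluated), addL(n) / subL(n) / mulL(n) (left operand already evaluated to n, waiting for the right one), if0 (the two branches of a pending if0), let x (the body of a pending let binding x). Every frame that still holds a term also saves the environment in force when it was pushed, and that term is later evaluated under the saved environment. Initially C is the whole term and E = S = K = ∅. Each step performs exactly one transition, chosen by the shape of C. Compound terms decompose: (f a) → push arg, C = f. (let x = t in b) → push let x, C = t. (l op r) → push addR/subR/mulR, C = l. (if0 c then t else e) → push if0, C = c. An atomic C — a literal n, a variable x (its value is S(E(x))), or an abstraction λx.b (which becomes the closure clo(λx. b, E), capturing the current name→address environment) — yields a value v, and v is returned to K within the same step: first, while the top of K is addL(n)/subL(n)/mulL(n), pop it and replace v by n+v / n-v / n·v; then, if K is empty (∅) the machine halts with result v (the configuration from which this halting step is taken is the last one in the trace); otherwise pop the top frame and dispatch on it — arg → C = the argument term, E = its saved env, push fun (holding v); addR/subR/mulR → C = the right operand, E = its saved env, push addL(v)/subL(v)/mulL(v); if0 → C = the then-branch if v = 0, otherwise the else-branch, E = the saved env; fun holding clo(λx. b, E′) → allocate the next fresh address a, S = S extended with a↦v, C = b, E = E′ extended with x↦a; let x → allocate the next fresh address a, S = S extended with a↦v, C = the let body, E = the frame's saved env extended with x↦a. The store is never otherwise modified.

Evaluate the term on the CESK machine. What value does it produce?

[0] ⟨C=(let p = ((λu. -3) 3) in (p + 5)); E=∅; S=∅; K=∅⟩
[1] ⟨C=((λu. -3) 3); E=∅; S=∅; K=[let p]⟩
[2] ⟨C=(λu. -3); E=∅; S=∅; K=[arg :: let p]⟩
[3] ⟨C=3; E=∅; S=∅; K=[fun :: let p]⟩
[4] ⟨C=-3; E={u↦0}; S={0↦3}; K=[let p]⟩
[5] ⟨C=(p + 5); E={p↦1}; S={0↦3, 1↦-3}; K=∅⟩
[6] ⟨C=p; E={p↦1}; S={0↦3, 1↦-3}; K=[addR]⟩
[7] ⟨C=5; E={p↦1}; S={0↦3, 1↦-3}; K=[addL(-3)]⟩
→ final value 2

Answer: 2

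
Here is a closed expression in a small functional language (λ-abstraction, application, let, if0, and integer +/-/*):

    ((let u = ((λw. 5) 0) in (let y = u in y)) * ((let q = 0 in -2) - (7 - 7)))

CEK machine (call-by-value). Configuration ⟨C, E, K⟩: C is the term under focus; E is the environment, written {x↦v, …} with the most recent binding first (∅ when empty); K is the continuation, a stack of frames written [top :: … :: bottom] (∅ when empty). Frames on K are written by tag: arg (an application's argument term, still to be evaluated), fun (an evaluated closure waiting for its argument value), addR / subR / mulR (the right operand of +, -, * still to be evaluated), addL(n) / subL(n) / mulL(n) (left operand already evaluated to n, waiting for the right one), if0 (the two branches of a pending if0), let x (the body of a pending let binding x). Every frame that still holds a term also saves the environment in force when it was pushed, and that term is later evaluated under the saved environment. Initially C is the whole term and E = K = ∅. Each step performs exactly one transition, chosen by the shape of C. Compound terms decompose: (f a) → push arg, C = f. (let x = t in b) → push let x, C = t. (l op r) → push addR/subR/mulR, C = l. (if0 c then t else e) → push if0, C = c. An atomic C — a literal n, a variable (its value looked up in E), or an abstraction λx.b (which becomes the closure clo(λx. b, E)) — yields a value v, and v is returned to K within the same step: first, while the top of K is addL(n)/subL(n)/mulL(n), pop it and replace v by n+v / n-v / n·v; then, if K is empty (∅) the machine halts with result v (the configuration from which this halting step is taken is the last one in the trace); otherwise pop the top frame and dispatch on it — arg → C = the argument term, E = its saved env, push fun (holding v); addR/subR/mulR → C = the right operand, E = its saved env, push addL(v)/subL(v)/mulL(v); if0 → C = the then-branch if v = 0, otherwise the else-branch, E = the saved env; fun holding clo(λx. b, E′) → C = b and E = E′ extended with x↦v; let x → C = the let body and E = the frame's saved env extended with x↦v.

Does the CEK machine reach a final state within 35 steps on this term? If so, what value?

Answer: -10

Execution trace:
[0] [C=((let u = ((λw. 5) 0) in (let y = u in y)) * ((let q = 0 in -2) - (7 - 7))) | E=∅ | K=∅]
[1] [C=(let u = ((λw. 5) 0) in (let y = u in y)) | E=∅ | K=[mulR]]
[2] [C=((λw. 5) 0) | E=∅ | K=[let u :: mulR]]
[3] [C=(λw. 5) | E=∅ | K=[arg :: let u :: mulR]]
[4] [C=0 | E=∅ | K=[fun :: let u :: mulR]]
[5] [C=5 | E={w↦0} | K=[let u :: mulR]]
[6] [C=(let y = u in y) | E={u↦5} | K=[mulR]]
[7] [C=u | E={u↦5} | K=[let y :: mulR]]
[8] [C=y | E={y↦5, u↦5} | K=[mulR]]
[9] [C=((let q = 0 in -2) - (7 - 7)) | E=∅ | K=[mulL(5)]]
[10] [C=(let q = 0 in -2) | E=∅ | K=[subR :: mulL(5)]]
[11] [C=0 | E=∅ | K=[let q :: subR :: mulL(5)]]
[12] [C=-2 | E={q↦0} | K=[subR :: mulL(5)]]
[13] [C=(7 - 7) | E=∅ | K=[subL(-2) :: mulL(5)]]
[14] [C=7 | E=∅ | K=[subR :: subL(-2) :: mulL(5)]]
[15] [C=7 | E=∅ | K=[subL(7) :: subL(-2) :: mulL(5)]]
→ final value -10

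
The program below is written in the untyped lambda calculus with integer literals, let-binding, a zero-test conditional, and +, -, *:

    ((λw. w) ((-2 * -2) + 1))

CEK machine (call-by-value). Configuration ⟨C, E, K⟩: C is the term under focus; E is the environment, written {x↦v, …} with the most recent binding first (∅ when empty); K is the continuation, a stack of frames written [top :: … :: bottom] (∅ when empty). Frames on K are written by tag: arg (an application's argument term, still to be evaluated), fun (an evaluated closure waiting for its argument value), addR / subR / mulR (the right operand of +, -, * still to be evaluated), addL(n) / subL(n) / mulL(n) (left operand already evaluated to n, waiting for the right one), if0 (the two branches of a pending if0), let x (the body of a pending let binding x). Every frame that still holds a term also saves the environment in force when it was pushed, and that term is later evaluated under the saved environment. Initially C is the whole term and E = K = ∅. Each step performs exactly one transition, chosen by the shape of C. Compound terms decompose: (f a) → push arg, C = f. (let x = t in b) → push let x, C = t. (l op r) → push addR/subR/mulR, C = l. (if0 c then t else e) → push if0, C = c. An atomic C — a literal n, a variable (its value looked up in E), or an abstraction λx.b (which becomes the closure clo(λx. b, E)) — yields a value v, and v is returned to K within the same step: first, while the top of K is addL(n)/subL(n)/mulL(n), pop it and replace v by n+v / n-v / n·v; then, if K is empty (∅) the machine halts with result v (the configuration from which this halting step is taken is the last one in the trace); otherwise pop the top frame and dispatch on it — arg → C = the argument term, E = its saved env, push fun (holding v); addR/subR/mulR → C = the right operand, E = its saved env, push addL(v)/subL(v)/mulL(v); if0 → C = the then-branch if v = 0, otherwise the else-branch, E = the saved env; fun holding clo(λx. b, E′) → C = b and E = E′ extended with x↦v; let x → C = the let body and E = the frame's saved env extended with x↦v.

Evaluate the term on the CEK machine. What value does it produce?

Answer: 5

Derivation:
step 0: ⟨C=((λw. w) ((-2 * -2) + 1)); E=∅; K=∅⟩
step 1: ⟨C=(λw. w); E=∅; K=[arg]⟩
step 2: ⟨C=((-2 * -2) + 1); E=∅; K=[fun]⟩
step 3: ⟨C=(-2 * -2); E=∅; K=[addR :: fun]⟩
step 4: ⟨C=-2; E=∅; K=[mulR :: addR :: fun]⟩
step 5: ⟨C=-2; E=∅; K=[mulL(-2) :: addR :: fun]⟩
step 6: ⟨C=1; E=∅; K=[addL(4) :: fun]⟩
step 7: ⟨C=w; E={w↦5}; K=∅⟩
→ final value 5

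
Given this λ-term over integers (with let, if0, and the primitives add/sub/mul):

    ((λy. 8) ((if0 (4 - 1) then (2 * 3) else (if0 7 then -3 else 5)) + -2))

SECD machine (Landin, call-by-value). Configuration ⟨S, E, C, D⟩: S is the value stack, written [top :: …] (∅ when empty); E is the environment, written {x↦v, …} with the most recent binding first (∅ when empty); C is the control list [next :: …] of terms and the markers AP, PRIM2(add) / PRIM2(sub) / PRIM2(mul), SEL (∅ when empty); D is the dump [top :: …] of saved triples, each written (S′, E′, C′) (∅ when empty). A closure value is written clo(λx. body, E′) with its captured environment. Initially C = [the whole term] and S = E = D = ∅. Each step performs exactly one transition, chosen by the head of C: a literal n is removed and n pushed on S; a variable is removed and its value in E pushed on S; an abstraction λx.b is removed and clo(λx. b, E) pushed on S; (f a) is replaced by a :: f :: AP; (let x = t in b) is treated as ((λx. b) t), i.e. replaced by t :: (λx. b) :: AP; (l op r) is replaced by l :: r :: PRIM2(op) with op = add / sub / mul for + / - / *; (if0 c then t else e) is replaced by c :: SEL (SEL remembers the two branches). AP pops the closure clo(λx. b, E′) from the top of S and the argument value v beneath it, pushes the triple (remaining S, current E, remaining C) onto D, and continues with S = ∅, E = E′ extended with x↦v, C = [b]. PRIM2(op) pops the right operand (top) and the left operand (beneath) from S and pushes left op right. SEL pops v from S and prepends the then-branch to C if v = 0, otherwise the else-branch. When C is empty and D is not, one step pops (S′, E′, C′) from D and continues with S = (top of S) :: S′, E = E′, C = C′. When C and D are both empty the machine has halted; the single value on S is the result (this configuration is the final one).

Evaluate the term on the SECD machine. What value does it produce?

t=0: ⟨S=∅; E=∅; C=[((λy. 8) ((if0 (4 - 1) then (2 * 3) else (if0 7 then -3 else 5)) + -2))]; D=∅⟩
t=1: ⟨S=∅; E=∅; C=[((if0 (4 - 1) then (2 * 3) else (if0 7 then -3 else 5)) + -2) :: (λy. 8) :: AP]; D=∅⟩
t=2: ⟨S=∅; E=∅; C=[(if0 (4 - 1) then (2 * 3) else (if0 7 then -3 else 5)) :: -2 :: PRIM2(add) :: (λy. 8) :: AP]; D=∅⟩
t=3: ⟨S=∅; E=∅; C=[(4 - 1) :: SEL :: -2 :: PRIM2(add) :: (λy. 8) :: AP]; D=∅⟩
t=4: ⟨S=∅; E=∅; C=[4 :: 1 :: PRIM2(sub) :: SEL :: -2 :: PRIM2(add) :: (λy. 8) :: AP]; D=∅⟩
t=5: ⟨S=[4]; E=∅; C=[1 :: PRIM2(sub) :: SEL :: -2 :: PRIM2(add) :: (λy. 8) :: AP]; D=∅⟩
t=6: ⟨S=[1 :: 4]; E=∅; C=[PRIM2(sub) :: SEL :: -2 :: PRIM2(add) :: (λy. 8) :: AP]; D=∅⟩
t=7: ⟨S=[3]; E=∅; C=[SEL :: -2 :: PRIM2(add) :: (λy. 8) :: AP]; D=∅⟩
t=8: ⟨S=∅; E=∅; C=[(if0 7 then -3 else 5) :: -2 :: PRIM2(add) :: (λy. 8) :: AP]; D=∅⟩
t=9: ⟨S=∅; E=∅; C=[7 :: SEL :: -2 :: PRIM2(add) :: (λy. 8) :: AP]; D=∅⟩
t=10: ⟨S=[7]; E=∅; C=[SEL :: -2 :: PRIM2(add) :: (λy. 8) :: AP]; D=∅⟩
t=11: ⟨S=∅; E=∅; C=[5 :: -2 :: PRIM2(add) :: (λy. 8) :: AP]; D=∅⟩
t=12: ⟨S=[5]; E=∅; C=[-2 :: PRIM2(add) :: (λy. 8) :: AP]; D=∅⟩
t=13: ⟨S=[-2 :: 5]; E=∅; C=[PRIM2(add) :: (λy. 8) :: AP]; D=∅⟩
t=14: ⟨S=[3]; E=∅; C=[(λy. 8) :: AP]; D=∅⟩
t=15: ⟨S=[clo(λy. 8, ∅) :: 3]; E=∅; C=[AP]; D=∅⟩
t=16: ⟨S=∅; E={y↦3}; C=[8]; D=[(∅, ∅, ∅)]⟩
t=17: ⟨S=[8]; E={y↦3}; C=∅; D=[(∅, ∅, ∅)]⟩
t=18: ⟨S=[8]; E=∅; C=∅; D=∅⟩
→ final value 8

Answer: 8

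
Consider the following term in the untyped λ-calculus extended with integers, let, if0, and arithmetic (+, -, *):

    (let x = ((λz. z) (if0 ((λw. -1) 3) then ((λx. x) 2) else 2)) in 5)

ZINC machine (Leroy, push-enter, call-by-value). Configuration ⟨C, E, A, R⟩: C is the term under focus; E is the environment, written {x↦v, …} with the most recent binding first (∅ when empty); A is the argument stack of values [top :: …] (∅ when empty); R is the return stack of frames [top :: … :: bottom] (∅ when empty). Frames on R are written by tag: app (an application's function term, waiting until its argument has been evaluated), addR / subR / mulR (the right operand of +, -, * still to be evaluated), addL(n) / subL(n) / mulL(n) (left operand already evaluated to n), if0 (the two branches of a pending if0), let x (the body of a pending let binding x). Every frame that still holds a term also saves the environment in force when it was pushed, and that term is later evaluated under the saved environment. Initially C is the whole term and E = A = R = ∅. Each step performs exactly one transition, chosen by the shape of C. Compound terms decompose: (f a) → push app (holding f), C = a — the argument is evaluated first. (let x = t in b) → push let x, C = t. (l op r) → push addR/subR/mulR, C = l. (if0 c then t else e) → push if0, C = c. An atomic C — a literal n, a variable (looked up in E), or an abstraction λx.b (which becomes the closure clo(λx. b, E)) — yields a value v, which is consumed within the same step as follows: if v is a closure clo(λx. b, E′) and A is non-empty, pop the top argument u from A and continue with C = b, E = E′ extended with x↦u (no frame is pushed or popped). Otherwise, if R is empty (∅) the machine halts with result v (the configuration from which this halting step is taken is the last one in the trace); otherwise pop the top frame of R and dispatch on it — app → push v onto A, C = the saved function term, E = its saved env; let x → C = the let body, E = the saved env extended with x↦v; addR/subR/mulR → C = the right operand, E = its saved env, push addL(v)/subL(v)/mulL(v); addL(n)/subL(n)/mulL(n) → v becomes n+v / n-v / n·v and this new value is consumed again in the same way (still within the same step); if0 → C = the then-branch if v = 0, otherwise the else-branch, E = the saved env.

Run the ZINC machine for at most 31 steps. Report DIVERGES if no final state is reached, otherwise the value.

Answer: 5

Machine steps:
step 0: <C=(let x = ((λz. z) (if0 ((λw. -1) 3) then ((λx. x) 2) else 2)) in 5), E=∅, A=∅, R=∅>
step 1: <C=((λz. z) (if0 ((λw. -1) 3) then ((λx. x) 2) else 2)), E=∅, A=∅, R=[let x]>
step 2: <C=(if0 ((λw. -1) 3) then ((λx. x) 2) else 2), E=∅, A=∅, R=[app :: let x]>
step 3: <C=((λw. -1) 3), E=∅, A=∅, R=[if0 :: app :: let x]>
step 4: <C=3, E=∅, A=∅, R=[app :: if0 :: app :: let x]>
step 5: <C=(λw. -1), E=∅, A=[3], R=[if0 :: app :: let x]>
step 6: <C=-1, E={w↦3}, A=∅, R=[if0 :: app :: let x]>
step 7: <C=2, E=∅, A=∅, R=[app :: let x]>
step 8: <C=(λz. z), E=∅, A=[2], R=[let x]>
step 9: <C=z, E={z↦2}, A=∅, R=[let x]>
step 10: <C=5, E={x↦2}, A=∅, R=∅>
→ final value 5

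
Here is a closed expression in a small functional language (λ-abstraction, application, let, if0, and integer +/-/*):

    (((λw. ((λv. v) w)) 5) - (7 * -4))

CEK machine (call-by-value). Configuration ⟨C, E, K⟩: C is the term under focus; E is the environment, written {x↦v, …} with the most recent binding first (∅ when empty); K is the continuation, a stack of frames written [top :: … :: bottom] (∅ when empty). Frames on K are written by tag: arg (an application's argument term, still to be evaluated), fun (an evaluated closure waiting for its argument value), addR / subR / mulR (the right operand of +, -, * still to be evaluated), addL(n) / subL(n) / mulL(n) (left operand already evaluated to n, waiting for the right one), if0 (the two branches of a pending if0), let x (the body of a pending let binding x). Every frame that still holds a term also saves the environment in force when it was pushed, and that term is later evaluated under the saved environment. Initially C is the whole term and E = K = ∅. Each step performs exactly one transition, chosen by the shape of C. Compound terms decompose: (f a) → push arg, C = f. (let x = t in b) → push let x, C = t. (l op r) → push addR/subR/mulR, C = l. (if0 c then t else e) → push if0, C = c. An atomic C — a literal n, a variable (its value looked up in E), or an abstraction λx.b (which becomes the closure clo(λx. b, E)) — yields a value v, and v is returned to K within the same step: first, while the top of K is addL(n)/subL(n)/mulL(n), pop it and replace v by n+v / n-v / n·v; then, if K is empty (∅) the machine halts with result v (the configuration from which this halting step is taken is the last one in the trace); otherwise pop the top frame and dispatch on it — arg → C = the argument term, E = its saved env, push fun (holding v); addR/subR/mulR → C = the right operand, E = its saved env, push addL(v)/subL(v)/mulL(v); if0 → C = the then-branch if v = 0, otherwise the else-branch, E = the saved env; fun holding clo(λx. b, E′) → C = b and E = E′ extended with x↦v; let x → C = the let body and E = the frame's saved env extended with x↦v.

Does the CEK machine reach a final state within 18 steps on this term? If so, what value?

Answer: 33

Derivation:
[0] <C=(((λw. ((λv. v) w)) 5) - (7 * -4)), E=∅, K=∅>
[1] <C=((λw. ((λv. v) w)) 5), E=∅, K=[subR]>
[2] <C=(λw. ((λv. v) w)), E=∅, K=[arg :: subR]>
[3] <C=5, E=∅, K=[fun :: subR]>
[4] <C=((λv. v) w), E={w↦5}, K=[subR]>
[5] <C=(λv. v), E={w↦5}, K=[arg :: subR]>
[6] <C=w, E={w↦5}, K=[fun :: subR]>
[7] <C=v, E={v↦5, w↦5}, K=[subR]>
[8] <C=(7 * -4), E=∅, K=[subL(5)]>
[9] <C=7, E=∅, K=[mulR :: subL(5)]>
[10] <C=-4, E=∅, K=[mulL(7) :: subL(5)]>
→ final value 33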